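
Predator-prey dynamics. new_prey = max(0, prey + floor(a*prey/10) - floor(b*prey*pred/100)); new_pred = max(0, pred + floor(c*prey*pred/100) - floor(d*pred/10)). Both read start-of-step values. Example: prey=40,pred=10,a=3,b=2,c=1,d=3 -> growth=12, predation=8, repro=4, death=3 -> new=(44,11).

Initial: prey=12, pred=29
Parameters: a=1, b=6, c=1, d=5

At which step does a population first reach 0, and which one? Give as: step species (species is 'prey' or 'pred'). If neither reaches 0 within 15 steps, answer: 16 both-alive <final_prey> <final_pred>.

Step 1: prey: 12+1-20=0; pred: 29+3-14=18
First extinction: prey at step 1

Answer: 1 prey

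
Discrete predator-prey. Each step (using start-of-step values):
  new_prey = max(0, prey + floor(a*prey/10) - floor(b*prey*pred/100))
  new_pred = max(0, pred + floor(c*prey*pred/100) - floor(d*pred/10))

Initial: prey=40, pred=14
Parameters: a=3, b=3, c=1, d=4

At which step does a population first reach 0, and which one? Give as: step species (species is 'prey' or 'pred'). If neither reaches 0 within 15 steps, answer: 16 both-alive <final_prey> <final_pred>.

Step 1: prey: 40+12-16=36; pred: 14+5-5=14
Step 2: prey: 36+10-15=31; pred: 14+5-5=14
Step 3: prey: 31+9-13=27; pred: 14+4-5=13
Step 4: prey: 27+8-10=25; pred: 13+3-5=11
Step 5: prey: 25+7-8=24; pred: 11+2-4=9
Step 6: prey: 24+7-6=25; pred: 9+2-3=8
Step 7: prey: 25+7-6=26; pred: 8+2-3=7
Step 8: prey: 26+7-5=28; pred: 7+1-2=6
Step 9: prey: 28+8-5=31; pred: 6+1-2=5
Step 10: prey: 31+9-4=36; pred: 5+1-2=4
Step 11: prey: 36+10-4=42; pred: 4+1-1=4
Step 12: prey: 42+12-5=49; pred: 4+1-1=4
Step 13: prey: 49+14-5=58; pred: 4+1-1=4
Step 14: prey: 58+17-6=69; pred: 4+2-1=5
Step 15: prey: 69+20-10=79; pred: 5+3-2=6
No extinction within 15 steps

Answer: 16 both-alive 79 6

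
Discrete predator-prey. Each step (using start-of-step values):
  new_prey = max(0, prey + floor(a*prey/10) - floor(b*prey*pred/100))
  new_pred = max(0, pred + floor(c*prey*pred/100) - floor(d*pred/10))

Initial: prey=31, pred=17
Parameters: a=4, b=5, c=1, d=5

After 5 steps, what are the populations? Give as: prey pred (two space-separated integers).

Step 1: prey: 31+12-26=17; pred: 17+5-8=14
Step 2: prey: 17+6-11=12; pred: 14+2-7=9
Step 3: prey: 12+4-5=11; pred: 9+1-4=6
Step 4: prey: 11+4-3=12; pred: 6+0-3=3
Step 5: prey: 12+4-1=15; pred: 3+0-1=2

Answer: 15 2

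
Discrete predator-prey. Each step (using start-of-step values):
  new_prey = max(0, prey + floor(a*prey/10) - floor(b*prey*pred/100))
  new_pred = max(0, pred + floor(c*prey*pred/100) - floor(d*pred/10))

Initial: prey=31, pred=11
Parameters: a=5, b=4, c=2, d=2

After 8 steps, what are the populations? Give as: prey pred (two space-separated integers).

Answer: 0 17

Derivation:
Step 1: prey: 31+15-13=33; pred: 11+6-2=15
Step 2: prey: 33+16-19=30; pred: 15+9-3=21
Step 3: prey: 30+15-25=20; pred: 21+12-4=29
Step 4: prey: 20+10-23=7; pred: 29+11-5=35
Step 5: prey: 7+3-9=1; pred: 35+4-7=32
Step 6: prey: 1+0-1=0; pred: 32+0-6=26
Step 7: prey: 0+0-0=0; pred: 26+0-5=21
Step 8: prey: 0+0-0=0; pred: 21+0-4=17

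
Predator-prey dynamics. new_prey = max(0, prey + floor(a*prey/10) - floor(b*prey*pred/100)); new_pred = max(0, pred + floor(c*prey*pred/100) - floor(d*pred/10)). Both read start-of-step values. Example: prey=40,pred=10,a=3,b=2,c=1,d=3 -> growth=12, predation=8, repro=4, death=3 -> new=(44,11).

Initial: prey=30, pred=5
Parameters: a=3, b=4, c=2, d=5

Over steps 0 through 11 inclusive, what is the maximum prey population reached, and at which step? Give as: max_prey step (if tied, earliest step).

Answer: 38 4

Derivation:
Step 1: prey: 30+9-6=33; pred: 5+3-2=6
Step 2: prey: 33+9-7=35; pred: 6+3-3=6
Step 3: prey: 35+10-8=37; pred: 6+4-3=7
Step 4: prey: 37+11-10=38; pred: 7+5-3=9
Step 5: prey: 38+11-13=36; pred: 9+6-4=11
Step 6: prey: 36+10-15=31; pred: 11+7-5=13
Step 7: prey: 31+9-16=24; pred: 13+8-6=15
Step 8: prey: 24+7-14=17; pred: 15+7-7=15
Step 9: prey: 17+5-10=12; pred: 15+5-7=13
Step 10: prey: 12+3-6=9; pred: 13+3-6=10
Step 11: prey: 9+2-3=8; pred: 10+1-5=6
Max prey = 38 at step 4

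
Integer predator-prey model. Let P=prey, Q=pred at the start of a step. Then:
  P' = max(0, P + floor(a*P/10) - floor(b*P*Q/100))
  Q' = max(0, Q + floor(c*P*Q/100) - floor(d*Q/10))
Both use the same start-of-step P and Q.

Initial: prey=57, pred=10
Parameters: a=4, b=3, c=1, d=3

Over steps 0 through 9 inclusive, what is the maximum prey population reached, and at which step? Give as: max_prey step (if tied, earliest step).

Step 1: prey: 57+22-17=62; pred: 10+5-3=12
Step 2: prey: 62+24-22=64; pred: 12+7-3=16
Step 3: prey: 64+25-30=59; pred: 16+10-4=22
Step 4: prey: 59+23-38=44; pred: 22+12-6=28
Step 5: prey: 44+17-36=25; pred: 28+12-8=32
Step 6: prey: 25+10-24=11; pred: 32+8-9=31
Step 7: prey: 11+4-10=5; pred: 31+3-9=25
Step 8: prey: 5+2-3=4; pred: 25+1-7=19
Step 9: prey: 4+1-2=3; pred: 19+0-5=14
Max prey = 64 at step 2

Answer: 64 2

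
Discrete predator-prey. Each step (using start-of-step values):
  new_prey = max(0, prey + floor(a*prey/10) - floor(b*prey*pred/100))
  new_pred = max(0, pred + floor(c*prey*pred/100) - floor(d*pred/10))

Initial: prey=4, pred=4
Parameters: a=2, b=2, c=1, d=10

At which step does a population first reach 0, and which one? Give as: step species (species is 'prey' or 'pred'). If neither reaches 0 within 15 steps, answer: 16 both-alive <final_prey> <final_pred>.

Answer: 1 pred

Derivation:
Step 1: prey: 4+0-0=4; pred: 4+0-4=0
First extinction: pred at step 1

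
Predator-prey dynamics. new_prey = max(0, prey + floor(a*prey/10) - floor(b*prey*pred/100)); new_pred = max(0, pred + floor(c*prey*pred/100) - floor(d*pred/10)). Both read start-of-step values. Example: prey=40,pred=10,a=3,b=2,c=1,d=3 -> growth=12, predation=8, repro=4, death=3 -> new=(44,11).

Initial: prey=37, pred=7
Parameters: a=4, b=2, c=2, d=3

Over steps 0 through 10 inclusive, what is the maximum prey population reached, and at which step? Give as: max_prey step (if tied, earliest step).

Answer: 60 3

Derivation:
Step 1: prey: 37+14-5=46; pred: 7+5-2=10
Step 2: prey: 46+18-9=55; pred: 10+9-3=16
Step 3: prey: 55+22-17=60; pred: 16+17-4=29
Step 4: prey: 60+24-34=50; pred: 29+34-8=55
Step 5: prey: 50+20-55=15; pred: 55+55-16=94
Step 6: prey: 15+6-28=0; pred: 94+28-28=94
Step 7: prey: 0+0-0=0; pred: 94+0-28=66
Step 8: prey: 0+0-0=0; pred: 66+0-19=47
Step 9: prey: 0+0-0=0; pred: 47+0-14=33
Step 10: prey: 0+0-0=0; pred: 33+0-9=24
Max prey = 60 at step 3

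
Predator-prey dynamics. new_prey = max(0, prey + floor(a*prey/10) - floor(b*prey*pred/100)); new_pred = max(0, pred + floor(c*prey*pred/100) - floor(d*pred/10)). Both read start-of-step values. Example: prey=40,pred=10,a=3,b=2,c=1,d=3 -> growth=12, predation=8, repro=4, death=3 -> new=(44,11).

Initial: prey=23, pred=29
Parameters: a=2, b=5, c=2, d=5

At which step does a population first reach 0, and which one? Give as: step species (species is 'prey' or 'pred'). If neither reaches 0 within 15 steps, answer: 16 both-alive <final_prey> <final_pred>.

Answer: 1 prey

Derivation:
Step 1: prey: 23+4-33=0; pred: 29+13-14=28
First extinction: prey at step 1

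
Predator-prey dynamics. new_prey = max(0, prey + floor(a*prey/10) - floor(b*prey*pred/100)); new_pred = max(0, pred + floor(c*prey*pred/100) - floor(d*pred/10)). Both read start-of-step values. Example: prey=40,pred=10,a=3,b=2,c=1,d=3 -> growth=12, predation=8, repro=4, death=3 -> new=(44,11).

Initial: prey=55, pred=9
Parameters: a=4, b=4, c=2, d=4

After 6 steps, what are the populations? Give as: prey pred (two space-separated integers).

Answer: 0 14

Derivation:
Step 1: prey: 55+22-19=58; pred: 9+9-3=15
Step 2: prey: 58+23-34=47; pred: 15+17-6=26
Step 3: prey: 47+18-48=17; pred: 26+24-10=40
Step 4: prey: 17+6-27=0; pred: 40+13-16=37
Step 5: prey: 0+0-0=0; pred: 37+0-14=23
Step 6: prey: 0+0-0=0; pred: 23+0-9=14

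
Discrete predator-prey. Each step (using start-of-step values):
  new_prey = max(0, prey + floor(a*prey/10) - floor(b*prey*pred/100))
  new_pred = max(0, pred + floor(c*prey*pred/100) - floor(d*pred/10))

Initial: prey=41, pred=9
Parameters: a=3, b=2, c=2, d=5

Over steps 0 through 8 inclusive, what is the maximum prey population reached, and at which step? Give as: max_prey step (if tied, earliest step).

Answer: 48 2

Derivation:
Step 1: prey: 41+12-7=46; pred: 9+7-4=12
Step 2: prey: 46+13-11=48; pred: 12+11-6=17
Step 3: prey: 48+14-16=46; pred: 17+16-8=25
Step 4: prey: 46+13-23=36; pred: 25+23-12=36
Step 5: prey: 36+10-25=21; pred: 36+25-18=43
Step 6: prey: 21+6-18=9; pred: 43+18-21=40
Step 7: prey: 9+2-7=4; pred: 40+7-20=27
Step 8: prey: 4+1-2=3; pred: 27+2-13=16
Max prey = 48 at step 2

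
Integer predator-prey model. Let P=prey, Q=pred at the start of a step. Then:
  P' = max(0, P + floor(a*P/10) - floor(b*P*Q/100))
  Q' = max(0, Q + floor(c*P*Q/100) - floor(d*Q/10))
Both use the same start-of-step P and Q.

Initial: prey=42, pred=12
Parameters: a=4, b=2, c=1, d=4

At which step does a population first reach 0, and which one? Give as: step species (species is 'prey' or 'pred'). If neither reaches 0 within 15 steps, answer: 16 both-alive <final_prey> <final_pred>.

Step 1: prey: 42+16-10=48; pred: 12+5-4=13
Step 2: prey: 48+19-12=55; pred: 13+6-5=14
Step 3: prey: 55+22-15=62; pred: 14+7-5=16
Step 4: prey: 62+24-19=67; pred: 16+9-6=19
Step 5: prey: 67+26-25=68; pred: 19+12-7=24
Step 6: prey: 68+27-32=63; pred: 24+16-9=31
Step 7: prey: 63+25-39=49; pred: 31+19-12=38
Step 8: prey: 49+19-37=31; pred: 38+18-15=41
Step 9: prey: 31+12-25=18; pred: 41+12-16=37
Step 10: prey: 18+7-13=12; pred: 37+6-14=29
Step 11: prey: 12+4-6=10; pred: 29+3-11=21
Step 12: prey: 10+4-4=10; pred: 21+2-8=15
Step 13: prey: 10+4-3=11; pred: 15+1-6=10
Step 14: prey: 11+4-2=13; pred: 10+1-4=7
Step 15: prey: 13+5-1=17; pred: 7+0-2=5
No extinction within 15 steps

Answer: 16 both-alive 17 5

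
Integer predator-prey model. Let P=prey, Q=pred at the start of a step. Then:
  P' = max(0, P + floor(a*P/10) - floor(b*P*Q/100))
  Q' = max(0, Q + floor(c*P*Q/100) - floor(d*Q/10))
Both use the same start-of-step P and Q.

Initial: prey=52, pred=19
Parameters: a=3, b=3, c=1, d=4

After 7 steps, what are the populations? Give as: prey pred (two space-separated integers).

Answer: 14 5

Derivation:
Step 1: prey: 52+15-29=38; pred: 19+9-7=21
Step 2: prey: 38+11-23=26; pred: 21+7-8=20
Step 3: prey: 26+7-15=18; pred: 20+5-8=17
Step 4: prey: 18+5-9=14; pred: 17+3-6=14
Step 5: prey: 14+4-5=13; pred: 14+1-5=10
Step 6: prey: 13+3-3=13; pred: 10+1-4=7
Step 7: prey: 13+3-2=14; pred: 7+0-2=5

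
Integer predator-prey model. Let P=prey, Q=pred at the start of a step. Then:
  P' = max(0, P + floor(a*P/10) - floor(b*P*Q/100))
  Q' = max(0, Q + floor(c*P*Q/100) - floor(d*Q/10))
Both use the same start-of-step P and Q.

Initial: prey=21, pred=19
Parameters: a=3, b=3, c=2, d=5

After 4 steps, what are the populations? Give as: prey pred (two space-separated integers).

Answer: 10 7

Derivation:
Step 1: prey: 21+6-11=16; pred: 19+7-9=17
Step 2: prey: 16+4-8=12; pred: 17+5-8=14
Step 3: prey: 12+3-5=10; pred: 14+3-7=10
Step 4: prey: 10+3-3=10; pred: 10+2-5=7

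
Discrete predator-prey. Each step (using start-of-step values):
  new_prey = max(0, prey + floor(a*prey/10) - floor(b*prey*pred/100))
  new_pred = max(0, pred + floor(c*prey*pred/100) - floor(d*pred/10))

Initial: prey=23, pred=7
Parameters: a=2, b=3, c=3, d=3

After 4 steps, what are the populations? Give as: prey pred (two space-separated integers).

Step 1: prey: 23+4-4=23; pred: 7+4-2=9
Step 2: prey: 23+4-6=21; pred: 9+6-2=13
Step 3: prey: 21+4-8=17; pred: 13+8-3=18
Step 4: prey: 17+3-9=11; pred: 18+9-5=22

Answer: 11 22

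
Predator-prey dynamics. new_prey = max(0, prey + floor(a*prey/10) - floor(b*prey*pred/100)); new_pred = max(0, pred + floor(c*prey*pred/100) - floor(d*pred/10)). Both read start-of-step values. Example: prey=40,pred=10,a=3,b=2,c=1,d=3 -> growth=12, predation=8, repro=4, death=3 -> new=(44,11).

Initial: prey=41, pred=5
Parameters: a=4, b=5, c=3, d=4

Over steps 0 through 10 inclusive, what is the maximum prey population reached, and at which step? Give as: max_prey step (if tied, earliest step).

Answer: 47 1

Derivation:
Step 1: prey: 41+16-10=47; pred: 5+6-2=9
Step 2: prey: 47+18-21=44; pred: 9+12-3=18
Step 3: prey: 44+17-39=22; pred: 18+23-7=34
Step 4: prey: 22+8-37=0; pred: 34+22-13=43
Step 5: prey: 0+0-0=0; pred: 43+0-17=26
Step 6: prey: 0+0-0=0; pred: 26+0-10=16
Step 7: prey: 0+0-0=0; pred: 16+0-6=10
Step 8: prey: 0+0-0=0; pred: 10+0-4=6
Step 9: prey: 0+0-0=0; pred: 6+0-2=4
Step 10: prey: 0+0-0=0; pred: 4+0-1=3
Max prey = 47 at step 1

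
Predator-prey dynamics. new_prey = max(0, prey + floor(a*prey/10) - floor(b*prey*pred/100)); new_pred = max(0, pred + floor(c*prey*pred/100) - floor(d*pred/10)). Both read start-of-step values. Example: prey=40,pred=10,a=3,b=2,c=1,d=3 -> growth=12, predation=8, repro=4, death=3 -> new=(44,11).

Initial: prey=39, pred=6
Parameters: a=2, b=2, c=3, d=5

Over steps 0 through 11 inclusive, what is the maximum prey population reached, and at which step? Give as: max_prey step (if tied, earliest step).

Step 1: prey: 39+7-4=42; pred: 6+7-3=10
Step 2: prey: 42+8-8=42; pred: 10+12-5=17
Step 3: prey: 42+8-14=36; pred: 17+21-8=30
Step 4: prey: 36+7-21=22; pred: 30+32-15=47
Step 5: prey: 22+4-20=6; pred: 47+31-23=55
Step 6: prey: 6+1-6=1; pred: 55+9-27=37
Step 7: prey: 1+0-0=1; pred: 37+1-18=20
Step 8: prey: 1+0-0=1; pred: 20+0-10=10
Step 9: prey: 1+0-0=1; pred: 10+0-5=5
Step 10: prey: 1+0-0=1; pred: 5+0-2=3
Step 11: prey: 1+0-0=1; pred: 3+0-1=2
Max prey = 42 at step 1

Answer: 42 1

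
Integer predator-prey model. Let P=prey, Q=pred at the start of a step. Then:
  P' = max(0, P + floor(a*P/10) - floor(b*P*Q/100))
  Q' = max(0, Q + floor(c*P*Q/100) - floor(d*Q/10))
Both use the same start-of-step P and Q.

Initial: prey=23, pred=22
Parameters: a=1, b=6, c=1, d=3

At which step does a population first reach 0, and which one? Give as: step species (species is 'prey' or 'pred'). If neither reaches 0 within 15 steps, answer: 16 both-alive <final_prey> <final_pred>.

Step 1: prey: 23+2-30=0; pred: 22+5-6=21
First extinction: prey at step 1

Answer: 1 prey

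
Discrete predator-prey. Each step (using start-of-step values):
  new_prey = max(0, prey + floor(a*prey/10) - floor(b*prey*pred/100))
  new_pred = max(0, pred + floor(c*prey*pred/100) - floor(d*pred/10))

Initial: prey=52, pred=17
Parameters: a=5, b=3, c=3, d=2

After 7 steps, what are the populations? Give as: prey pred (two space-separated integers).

Step 1: prey: 52+26-26=52; pred: 17+26-3=40
Step 2: prey: 52+26-62=16; pred: 40+62-8=94
Step 3: prey: 16+8-45=0; pred: 94+45-18=121
Step 4: prey: 0+0-0=0; pred: 121+0-24=97
Step 5: prey: 0+0-0=0; pred: 97+0-19=78
Step 6: prey: 0+0-0=0; pred: 78+0-15=63
Step 7: prey: 0+0-0=0; pred: 63+0-12=51

Answer: 0 51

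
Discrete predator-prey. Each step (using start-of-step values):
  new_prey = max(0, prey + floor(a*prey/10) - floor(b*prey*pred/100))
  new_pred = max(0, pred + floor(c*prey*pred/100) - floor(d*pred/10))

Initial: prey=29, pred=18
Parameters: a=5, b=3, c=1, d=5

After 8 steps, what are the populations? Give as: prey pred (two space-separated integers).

Step 1: prey: 29+14-15=28; pred: 18+5-9=14
Step 2: prey: 28+14-11=31; pred: 14+3-7=10
Step 3: prey: 31+15-9=37; pred: 10+3-5=8
Step 4: prey: 37+18-8=47; pred: 8+2-4=6
Step 5: prey: 47+23-8=62; pred: 6+2-3=5
Step 6: prey: 62+31-9=84; pred: 5+3-2=6
Step 7: prey: 84+42-15=111; pred: 6+5-3=8
Step 8: prey: 111+55-26=140; pred: 8+8-4=12

Answer: 140 12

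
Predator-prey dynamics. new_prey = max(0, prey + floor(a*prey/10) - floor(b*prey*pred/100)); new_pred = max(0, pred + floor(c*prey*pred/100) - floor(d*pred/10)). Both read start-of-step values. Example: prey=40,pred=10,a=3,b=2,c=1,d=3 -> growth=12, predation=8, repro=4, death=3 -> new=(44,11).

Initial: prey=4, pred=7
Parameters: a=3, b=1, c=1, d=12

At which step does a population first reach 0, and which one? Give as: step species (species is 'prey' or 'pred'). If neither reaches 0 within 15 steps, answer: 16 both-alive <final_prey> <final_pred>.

Answer: 1 pred

Derivation:
Step 1: prey: 4+1-0=5; pred: 7+0-8=0
First extinction: pred at step 1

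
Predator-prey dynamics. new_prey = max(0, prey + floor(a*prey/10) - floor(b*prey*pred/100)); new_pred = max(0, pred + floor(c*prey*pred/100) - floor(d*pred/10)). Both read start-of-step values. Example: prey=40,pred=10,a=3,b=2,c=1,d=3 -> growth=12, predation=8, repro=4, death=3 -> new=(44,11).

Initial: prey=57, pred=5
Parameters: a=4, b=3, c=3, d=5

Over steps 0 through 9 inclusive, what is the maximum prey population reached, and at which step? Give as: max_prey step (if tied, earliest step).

Answer: 76 2

Derivation:
Step 1: prey: 57+22-8=71; pred: 5+8-2=11
Step 2: prey: 71+28-23=76; pred: 11+23-5=29
Step 3: prey: 76+30-66=40; pred: 29+66-14=81
Step 4: prey: 40+16-97=0; pred: 81+97-40=138
Step 5: prey: 0+0-0=0; pred: 138+0-69=69
Step 6: prey: 0+0-0=0; pred: 69+0-34=35
Step 7: prey: 0+0-0=0; pred: 35+0-17=18
Step 8: prey: 0+0-0=0; pred: 18+0-9=9
Step 9: prey: 0+0-0=0; pred: 9+0-4=5
Max prey = 76 at step 2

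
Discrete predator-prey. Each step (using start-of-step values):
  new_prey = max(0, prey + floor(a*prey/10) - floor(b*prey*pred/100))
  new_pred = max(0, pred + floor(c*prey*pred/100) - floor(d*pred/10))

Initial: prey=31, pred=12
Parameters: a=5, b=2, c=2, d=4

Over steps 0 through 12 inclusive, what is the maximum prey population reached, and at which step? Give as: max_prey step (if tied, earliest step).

Step 1: prey: 31+15-7=39; pred: 12+7-4=15
Step 2: prey: 39+19-11=47; pred: 15+11-6=20
Step 3: prey: 47+23-18=52; pred: 20+18-8=30
Step 4: prey: 52+26-31=47; pred: 30+31-12=49
Step 5: prey: 47+23-46=24; pred: 49+46-19=76
Step 6: prey: 24+12-36=0; pred: 76+36-30=82
Step 7: prey: 0+0-0=0; pred: 82+0-32=50
Step 8: prey: 0+0-0=0; pred: 50+0-20=30
Step 9: prey: 0+0-0=0; pred: 30+0-12=18
Step 10: prey: 0+0-0=0; pred: 18+0-7=11
Step 11: prey: 0+0-0=0; pred: 11+0-4=7
Step 12: prey: 0+0-0=0; pred: 7+0-2=5
Max prey = 52 at step 3

Answer: 52 3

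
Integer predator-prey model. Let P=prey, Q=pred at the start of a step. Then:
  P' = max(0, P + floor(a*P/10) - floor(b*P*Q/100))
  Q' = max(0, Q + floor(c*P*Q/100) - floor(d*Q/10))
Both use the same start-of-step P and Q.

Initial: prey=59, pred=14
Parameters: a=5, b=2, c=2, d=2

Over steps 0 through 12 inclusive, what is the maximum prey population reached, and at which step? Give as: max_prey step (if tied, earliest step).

Step 1: prey: 59+29-16=72; pred: 14+16-2=28
Step 2: prey: 72+36-40=68; pred: 28+40-5=63
Step 3: prey: 68+34-85=17; pred: 63+85-12=136
Step 4: prey: 17+8-46=0; pred: 136+46-27=155
Step 5: prey: 0+0-0=0; pred: 155+0-31=124
Step 6: prey: 0+0-0=0; pred: 124+0-24=100
Step 7: prey: 0+0-0=0; pred: 100+0-20=80
Step 8: prey: 0+0-0=0; pred: 80+0-16=64
Step 9: prey: 0+0-0=0; pred: 64+0-12=52
Step 10: prey: 0+0-0=0; pred: 52+0-10=42
Step 11: prey: 0+0-0=0; pred: 42+0-8=34
Step 12: prey: 0+0-0=0; pred: 34+0-6=28
Max prey = 72 at step 1

Answer: 72 1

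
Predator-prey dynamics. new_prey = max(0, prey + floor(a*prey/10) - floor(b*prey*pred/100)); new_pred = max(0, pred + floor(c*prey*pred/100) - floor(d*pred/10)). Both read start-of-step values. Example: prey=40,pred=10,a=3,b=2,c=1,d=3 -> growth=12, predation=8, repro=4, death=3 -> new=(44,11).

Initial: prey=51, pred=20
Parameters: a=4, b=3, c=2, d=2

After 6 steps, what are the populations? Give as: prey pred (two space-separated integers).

Answer: 0 32

Derivation:
Step 1: prey: 51+20-30=41; pred: 20+20-4=36
Step 2: prey: 41+16-44=13; pred: 36+29-7=58
Step 3: prey: 13+5-22=0; pred: 58+15-11=62
Step 4: prey: 0+0-0=0; pred: 62+0-12=50
Step 5: prey: 0+0-0=0; pred: 50+0-10=40
Step 6: prey: 0+0-0=0; pred: 40+0-8=32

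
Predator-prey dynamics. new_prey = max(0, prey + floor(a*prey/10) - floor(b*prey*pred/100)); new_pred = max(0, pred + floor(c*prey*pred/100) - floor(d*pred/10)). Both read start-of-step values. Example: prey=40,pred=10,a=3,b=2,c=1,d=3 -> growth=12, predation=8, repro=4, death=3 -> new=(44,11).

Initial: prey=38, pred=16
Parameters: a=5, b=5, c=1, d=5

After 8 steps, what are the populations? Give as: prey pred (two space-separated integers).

Answer: 79 3

Derivation:
Step 1: prey: 38+19-30=27; pred: 16+6-8=14
Step 2: prey: 27+13-18=22; pred: 14+3-7=10
Step 3: prey: 22+11-11=22; pred: 10+2-5=7
Step 4: prey: 22+11-7=26; pred: 7+1-3=5
Step 5: prey: 26+13-6=33; pred: 5+1-2=4
Step 6: prey: 33+16-6=43; pred: 4+1-2=3
Step 7: prey: 43+21-6=58; pred: 3+1-1=3
Step 8: prey: 58+29-8=79; pred: 3+1-1=3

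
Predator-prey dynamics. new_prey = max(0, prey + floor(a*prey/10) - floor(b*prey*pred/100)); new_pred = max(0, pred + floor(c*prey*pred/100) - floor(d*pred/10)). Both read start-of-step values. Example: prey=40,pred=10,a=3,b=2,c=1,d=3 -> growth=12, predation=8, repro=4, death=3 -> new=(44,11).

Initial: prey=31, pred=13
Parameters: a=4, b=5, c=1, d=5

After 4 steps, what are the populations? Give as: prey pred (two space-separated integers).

Step 1: prey: 31+12-20=23; pred: 13+4-6=11
Step 2: prey: 23+9-12=20; pred: 11+2-5=8
Step 3: prey: 20+8-8=20; pred: 8+1-4=5
Step 4: prey: 20+8-5=23; pred: 5+1-2=4

Answer: 23 4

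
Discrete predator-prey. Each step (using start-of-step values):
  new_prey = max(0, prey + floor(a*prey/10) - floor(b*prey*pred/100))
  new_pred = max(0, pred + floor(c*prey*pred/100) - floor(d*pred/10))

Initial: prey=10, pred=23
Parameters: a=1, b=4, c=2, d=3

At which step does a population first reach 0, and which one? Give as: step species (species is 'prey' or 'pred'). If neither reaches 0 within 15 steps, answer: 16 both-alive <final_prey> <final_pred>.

Step 1: prey: 10+1-9=2; pred: 23+4-6=21
Step 2: prey: 2+0-1=1; pred: 21+0-6=15
Step 3: prey: 1+0-0=1; pred: 15+0-4=11
Step 4: prey: 1+0-0=1; pred: 11+0-3=8
Step 5: prey: 1+0-0=1; pred: 8+0-2=6
Step 6: prey: 1+0-0=1; pred: 6+0-1=5
Step 7: prey: 1+0-0=1; pred: 5+0-1=4
Step 8: prey: 1+0-0=1; pred: 4+0-1=3
Step 9: prey: 1+0-0=1; pred: 3+0-0=3
Steps 10-15: state stable at prey=1, pred=3 (no change)
No extinction within 15 steps

Answer: 16 both-alive 1 3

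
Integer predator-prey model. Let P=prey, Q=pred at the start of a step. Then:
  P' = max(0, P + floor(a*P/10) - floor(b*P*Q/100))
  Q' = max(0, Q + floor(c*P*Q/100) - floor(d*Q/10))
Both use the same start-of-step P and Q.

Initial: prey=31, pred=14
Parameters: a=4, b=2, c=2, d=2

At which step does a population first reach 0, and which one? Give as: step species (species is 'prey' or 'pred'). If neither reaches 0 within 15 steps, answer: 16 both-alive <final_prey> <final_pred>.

Answer: 6 prey

Derivation:
Step 1: prey: 31+12-8=35; pred: 14+8-2=20
Step 2: prey: 35+14-14=35; pred: 20+14-4=30
Step 3: prey: 35+14-21=28; pred: 30+21-6=45
Step 4: prey: 28+11-25=14; pred: 45+25-9=61
Step 5: prey: 14+5-17=2; pred: 61+17-12=66
Step 6: prey: 2+0-2=0; pred: 66+2-13=55
First extinction: prey at step 6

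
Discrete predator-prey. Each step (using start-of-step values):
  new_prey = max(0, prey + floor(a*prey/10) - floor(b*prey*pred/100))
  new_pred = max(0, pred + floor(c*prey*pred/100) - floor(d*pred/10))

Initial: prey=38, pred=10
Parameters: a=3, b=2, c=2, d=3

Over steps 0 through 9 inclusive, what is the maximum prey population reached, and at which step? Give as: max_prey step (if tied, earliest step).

Step 1: prey: 38+11-7=42; pred: 10+7-3=14
Step 2: prey: 42+12-11=43; pred: 14+11-4=21
Step 3: prey: 43+12-18=37; pred: 21+18-6=33
Step 4: prey: 37+11-24=24; pred: 33+24-9=48
Step 5: prey: 24+7-23=8; pred: 48+23-14=57
Step 6: prey: 8+2-9=1; pred: 57+9-17=49
Step 7: prey: 1+0-0=1; pred: 49+0-14=35
Step 8: prey: 1+0-0=1; pred: 35+0-10=25
Step 9: prey: 1+0-0=1; pred: 25+0-7=18
Max prey = 43 at step 2

Answer: 43 2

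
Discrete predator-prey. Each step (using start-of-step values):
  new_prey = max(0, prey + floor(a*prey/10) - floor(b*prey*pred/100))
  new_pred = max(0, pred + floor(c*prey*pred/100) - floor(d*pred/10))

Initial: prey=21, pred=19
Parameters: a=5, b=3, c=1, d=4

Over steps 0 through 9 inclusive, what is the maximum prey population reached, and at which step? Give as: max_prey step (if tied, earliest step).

Step 1: prey: 21+10-11=20; pred: 19+3-7=15
Step 2: prey: 20+10-9=21; pred: 15+3-6=12
Step 3: prey: 21+10-7=24; pred: 12+2-4=10
Step 4: prey: 24+12-7=29; pred: 10+2-4=8
Step 5: prey: 29+14-6=37; pred: 8+2-3=7
Step 6: prey: 37+18-7=48; pred: 7+2-2=7
Step 7: prey: 48+24-10=62; pred: 7+3-2=8
Step 8: prey: 62+31-14=79; pred: 8+4-3=9
Step 9: prey: 79+39-21=97; pred: 9+7-3=13
Max prey = 97 at step 9

Answer: 97 9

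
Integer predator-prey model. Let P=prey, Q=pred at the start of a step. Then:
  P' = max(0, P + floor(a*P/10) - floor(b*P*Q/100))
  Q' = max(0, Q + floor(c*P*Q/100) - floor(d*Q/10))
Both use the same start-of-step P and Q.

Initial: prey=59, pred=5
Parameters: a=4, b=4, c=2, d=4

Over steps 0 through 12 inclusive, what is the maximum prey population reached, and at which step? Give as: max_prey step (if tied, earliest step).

Step 1: prey: 59+23-11=71; pred: 5+5-2=8
Step 2: prey: 71+28-22=77; pred: 8+11-3=16
Step 3: prey: 77+30-49=58; pred: 16+24-6=34
Step 4: prey: 58+23-78=3; pred: 34+39-13=60
Step 5: prey: 3+1-7=0; pred: 60+3-24=39
Step 6: prey: 0+0-0=0; pred: 39+0-15=24
Step 7: prey: 0+0-0=0; pred: 24+0-9=15
Step 8: prey: 0+0-0=0; pred: 15+0-6=9
Step 9: prey: 0+0-0=0; pred: 9+0-3=6
Step 10: prey: 0+0-0=0; pred: 6+0-2=4
Step 11: prey: 0+0-0=0; pred: 4+0-1=3
Step 12: prey: 0+0-0=0; pred: 3+0-1=2
Max prey = 77 at step 2

Answer: 77 2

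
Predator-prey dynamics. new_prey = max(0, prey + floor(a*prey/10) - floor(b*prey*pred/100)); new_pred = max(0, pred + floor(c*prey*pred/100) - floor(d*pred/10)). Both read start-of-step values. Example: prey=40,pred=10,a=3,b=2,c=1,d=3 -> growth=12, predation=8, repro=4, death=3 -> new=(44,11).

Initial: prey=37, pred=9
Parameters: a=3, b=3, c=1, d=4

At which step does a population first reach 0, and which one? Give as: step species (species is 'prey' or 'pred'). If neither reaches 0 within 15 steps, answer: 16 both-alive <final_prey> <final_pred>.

Step 1: prey: 37+11-9=39; pred: 9+3-3=9
Step 2: prey: 39+11-10=40; pred: 9+3-3=9
Step 3: prey: 40+12-10=42; pred: 9+3-3=9
Step 4: prey: 42+12-11=43; pred: 9+3-3=9
Step 5: prey: 43+12-11=44; pred: 9+3-3=9
Step 6: prey: 44+13-11=46; pred: 9+3-3=9
Step 7: prey: 46+13-12=47; pred: 9+4-3=10
Step 8: prey: 47+14-14=47; pred: 10+4-4=10
Steps 9-15: state stable at prey=47, pred=10 (no change)
No extinction within 15 steps

Answer: 16 both-alive 47 10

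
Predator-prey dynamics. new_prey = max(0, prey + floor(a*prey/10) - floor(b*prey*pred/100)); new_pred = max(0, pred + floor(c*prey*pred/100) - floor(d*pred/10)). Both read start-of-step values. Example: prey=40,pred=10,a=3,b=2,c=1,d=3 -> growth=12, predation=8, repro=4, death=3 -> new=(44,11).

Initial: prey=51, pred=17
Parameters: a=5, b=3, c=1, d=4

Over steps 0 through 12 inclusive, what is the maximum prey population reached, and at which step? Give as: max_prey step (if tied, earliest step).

Answer: 55 12

Derivation:
Step 1: prey: 51+25-26=50; pred: 17+8-6=19
Step 2: prey: 50+25-28=47; pred: 19+9-7=21
Step 3: prey: 47+23-29=41; pred: 21+9-8=22
Step 4: prey: 41+20-27=34; pred: 22+9-8=23
Step 5: prey: 34+17-23=28; pred: 23+7-9=21
Step 6: prey: 28+14-17=25; pred: 21+5-8=18
Step 7: prey: 25+12-13=24; pred: 18+4-7=15
Step 8: prey: 24+12-10=26; pred: 15+3-6=12
Step 9: prey: 26+13-9=30; pred: 12+3-4=11
Step 10: prey: 30+15-9=36; pred: 11+3-4=10
Step 11: prey: 36+18-10=44; pred: 10+3-4=9
Step 12: prey: 44+22-11=55; pred: 9+3-3=9
Max prey = 55 at step 12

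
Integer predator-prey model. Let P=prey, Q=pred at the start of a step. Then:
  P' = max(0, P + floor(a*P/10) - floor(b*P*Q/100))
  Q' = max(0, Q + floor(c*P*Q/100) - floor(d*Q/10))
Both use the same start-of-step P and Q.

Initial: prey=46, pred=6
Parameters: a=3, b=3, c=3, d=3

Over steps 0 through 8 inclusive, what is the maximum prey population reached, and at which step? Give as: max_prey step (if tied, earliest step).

Answer: 51 1

Derivation:
Step 1: prey: 46+13-8=51; pred: 6+8-1=13
Step 2: prey: 51+15-19=47; pred: 13+19-3=29
Step 3: prey: 47+14-40=21; pred: 29+40-8=61
Step 4: prey: 21+6-38=0; pred: 61+38-18=81
Step 5: prey: 0+0-0=0; pred: 81+0-24=57
Step 6: prey: 0+0-0=0; pred: 57+0-17=40
Step 7: prey: 0+0-0=0; pred: 40+0-12=28
Step 8: prey: 0+0-0=0; pred: 28+0-8=20
Max prey = 51 at step 1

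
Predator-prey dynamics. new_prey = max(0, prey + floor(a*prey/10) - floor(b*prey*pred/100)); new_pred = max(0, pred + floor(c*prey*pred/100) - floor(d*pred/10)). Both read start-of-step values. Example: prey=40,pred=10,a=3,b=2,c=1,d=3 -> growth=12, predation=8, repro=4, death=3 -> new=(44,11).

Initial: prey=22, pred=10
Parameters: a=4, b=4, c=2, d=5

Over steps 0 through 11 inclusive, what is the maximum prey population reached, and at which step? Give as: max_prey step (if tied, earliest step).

Step 1: prey: 22+8-8=22; pred: 10+4-5=9
Step 2: prey: 22+8-7=23; pred: 9+3-4=8
Step 3: prey: 23+9-7=25; pred: 8+3-4=7
Step 4: prey: 25+10-7=28; pred: 7+3-3=7
Step 5: prey: 28+11-7=32; pred: 7+3-3=7
Step 6: prey: 32+12-8=36; pred: 7+4-3=8
Step 7: prey: 36+14-11=39; pred: 8+5-4=9
Step 8: prey: 39+15-14=40; pred: 9+7-4=12
Step 9: prey: 40+16-19=37; pred: 12+9-6=15
Step 10: prey: 37+14-22=29; pred: 15+11-7=19
Step 11: prey: 29+11-22=18; pred: 19+11-9=21
Max prey = 40 at step 8

Answer: 40 8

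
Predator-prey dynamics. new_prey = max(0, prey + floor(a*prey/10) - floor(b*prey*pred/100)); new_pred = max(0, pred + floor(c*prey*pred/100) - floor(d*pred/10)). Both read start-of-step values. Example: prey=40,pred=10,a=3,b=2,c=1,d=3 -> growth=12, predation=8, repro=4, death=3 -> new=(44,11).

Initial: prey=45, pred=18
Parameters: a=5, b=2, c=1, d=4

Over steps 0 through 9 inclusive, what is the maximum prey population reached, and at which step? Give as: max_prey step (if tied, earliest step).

Answer: 64 4

Derivation:
Step 1: prey: 45+22-16=51; pred: 18+8-7=19
Step 2: prey: 51+25-19=57; pred: 19+9-7=21
Step 3: prey: 57+28-23=62; pred: 21+11-8=24
Step 4: prey: 62+31-29=64; pred: 24+14-9=29
Step 5: prey: 64+32-37=59; pred: 29+18-11=36
Step 6: prey: 59+29-42=46; pred: 36+21-14=43
Step 7: prey: 46+23-39=30; pred: 43+19-17=45
Step 8: prey: 30+15-27=18; pred: 45+13-18=40
Step 9: prey: 18+9-14=13; pred: 40+7-16=31
Max prey = 64 at step 4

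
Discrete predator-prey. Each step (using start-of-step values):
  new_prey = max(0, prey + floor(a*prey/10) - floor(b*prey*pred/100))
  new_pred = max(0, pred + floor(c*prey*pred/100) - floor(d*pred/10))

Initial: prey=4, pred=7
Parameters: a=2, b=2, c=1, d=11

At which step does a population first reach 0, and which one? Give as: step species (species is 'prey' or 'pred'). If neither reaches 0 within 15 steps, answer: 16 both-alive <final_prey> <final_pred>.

Step 1: prey: 4+0-0=4; pred: 7+0-7=0
First extinction: pred at step 1

Answer: 1 pred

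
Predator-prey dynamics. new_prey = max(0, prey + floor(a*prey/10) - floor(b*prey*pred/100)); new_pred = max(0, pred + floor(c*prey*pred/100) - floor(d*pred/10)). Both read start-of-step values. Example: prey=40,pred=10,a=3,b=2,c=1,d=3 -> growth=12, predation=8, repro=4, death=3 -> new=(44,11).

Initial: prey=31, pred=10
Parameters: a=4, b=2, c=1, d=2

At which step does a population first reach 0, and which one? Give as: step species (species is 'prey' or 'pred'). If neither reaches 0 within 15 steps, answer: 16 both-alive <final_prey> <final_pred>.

Step 1: prey: 31+12-6=37; pred: 10+3-2=11
Step 2: prey: 37+14-8=43; pred: 11+4-2=13
Step 3: prey: 43+17-11=49; pred: 13+5-2=16
Step 4: prey: 49+19-15=53; pred: 16+7-3=20
Step 5: prey: 53+21-21=53; pred: 20+10-4=26
Step 6: prey: 53+21-27=47; pred: 26+13-5=34
Step 7: prey: 47+18-31=34; pred: 34+15-6=43
Step 8: prey: 34+13-29=18; pred: 43+14-8=49
Step 9: prey: 18+7-17=8; pred: 49+8-9=48
Step 10: prey: 8+3-7=4; pred: 48+3-9=42
Step 11: prey: 4+1-3=2; pred: 42+1-8=35
Step 12: prey: 2+0-1=1; pred: 35+0-7=28
Step 13: prey: 1+0-0=1; pred: 28+0-5=23
Step 14: prey: 1+0-0=1; pred: 23+0-4=19
Step 15: prey: 1+0-0=1; pred: 19+0-3=16
No extinction within 15 steps

Answer: 16 both-alive 1 16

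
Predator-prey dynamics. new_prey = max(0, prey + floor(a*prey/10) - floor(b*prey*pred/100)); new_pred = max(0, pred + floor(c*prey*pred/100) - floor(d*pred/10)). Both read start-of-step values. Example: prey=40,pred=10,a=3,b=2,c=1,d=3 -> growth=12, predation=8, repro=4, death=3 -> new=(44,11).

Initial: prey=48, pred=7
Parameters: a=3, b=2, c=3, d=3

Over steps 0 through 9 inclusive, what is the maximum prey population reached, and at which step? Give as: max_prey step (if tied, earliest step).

Answer: 56 1

Derivation:
Step 1: prey: 48+14-6=56; pred: 7+10-2=15
Step 2: prey: 56+16-16=56; pred: 15+25-4=36
Step 3: prey: 56+16-40=32; pred: 36+60-10=86
Step 4: prey: 32+9-55=0; pred: 86+82-25=143
Step 5: prey: 0+0-0=0; pred: 143+0-42=101
Step 6: prey: 0+0-0=0; pred: 101+0-30=71
Step 7: prey: 0+0-0=0; pred: 71+0-21=50
Step 8: prey: 0+0-0=0; pred: 50+0-15=35
Step 9: prey: 0+0-0=0; pred: 35+0-10=25
Max prey = 56 at step 1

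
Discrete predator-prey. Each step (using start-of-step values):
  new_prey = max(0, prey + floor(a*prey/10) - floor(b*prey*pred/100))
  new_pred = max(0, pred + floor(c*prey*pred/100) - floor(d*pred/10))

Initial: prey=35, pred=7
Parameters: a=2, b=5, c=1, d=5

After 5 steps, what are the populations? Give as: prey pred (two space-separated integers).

Step 1: prey: 35+7-12=30; pred: 7+2-3=6
Step 2: prey: 30+6-9=27; pred: 6+1-3=4
Step 3: prey: 27+5-5=27; pred: 4+1-2=3
Step 4: prey: 27+5-4=28; pred: 3+0-1=2
Step 5: prey: 28+5-2=31; pred: 2+0-1=1

Answer: 31 1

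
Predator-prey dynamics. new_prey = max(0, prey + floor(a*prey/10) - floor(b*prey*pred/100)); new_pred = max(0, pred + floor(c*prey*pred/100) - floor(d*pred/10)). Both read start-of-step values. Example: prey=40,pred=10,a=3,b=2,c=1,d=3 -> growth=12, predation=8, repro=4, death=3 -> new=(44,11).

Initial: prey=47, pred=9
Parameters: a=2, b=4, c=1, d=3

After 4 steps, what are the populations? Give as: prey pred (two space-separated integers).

Answer: 16 11

Derivation:
Step 1: prey: 47+9-16=40; pred: 9+4-2=11
Step 2: prey: 40+8-17=31; pred: 11+4-3=12
Step 3: prey: 31+6-14=23; pred: 12+3-3=12
Step 4: prey: 23+4-11=16; pred: 12+2-3=11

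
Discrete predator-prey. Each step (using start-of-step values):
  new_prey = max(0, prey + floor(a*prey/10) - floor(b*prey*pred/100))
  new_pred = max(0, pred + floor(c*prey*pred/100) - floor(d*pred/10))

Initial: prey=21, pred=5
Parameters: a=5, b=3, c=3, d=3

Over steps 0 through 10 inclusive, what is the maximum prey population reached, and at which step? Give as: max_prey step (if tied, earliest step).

Answer: 44 3

Derivation:
Step 1: prey: 21+10-3=28; pred: 5+3-1=7
Step 2: prey: 28+14-5=37; pred: 7+5-2=10
Step 3: prey: 37+18-11=44; pred: 10+11-3=18
Step 4: prey: 44+22-23=43; pred: 18+23-5=36
Step 5: prey: 43+21-46=18; pred: 36+46-10=72
Step 6: prey: 18+9-38=0; pred: 72+38-21=89
Step 7: prey: 0+0-0=0; pred: 89+0-26=63
Step 8: prey: 0+0-0=0; pred: 63+0-18=45
Step 9: prey: 0+0-0=0; pred: 45+0-13=32
Step 10: prey: 0+0-0=0; pred: 32+0-9=23
Max prey = 44 at step 3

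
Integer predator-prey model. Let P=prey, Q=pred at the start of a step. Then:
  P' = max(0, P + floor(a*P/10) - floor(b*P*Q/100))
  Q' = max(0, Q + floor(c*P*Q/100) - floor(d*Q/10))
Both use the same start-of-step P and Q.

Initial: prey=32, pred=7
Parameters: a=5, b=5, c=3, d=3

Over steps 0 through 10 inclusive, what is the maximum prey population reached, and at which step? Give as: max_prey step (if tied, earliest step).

Step 1: prey: 32+16-11=37; pred: 7+6-2=11
Step 2: prey: 37+18-20=35; pred: 11+12-3=20
Step 3: prey: 35+17-35=17; pred: 20+21-6=35
Step 4: prey: 17+8-29=0; pred: 35+17-10=42
Step 5: prey: 0+0-0=0; pred: 42+0-12=30
Step 6: prey: 0+0-0=0; pred: 30+0-9=21
Step 7: prey: 0+0-0=0; pred: 21+0-6=15
Step 8: prey: 0+0-0=0; pred: 15+0-4=11
Step 9: prey: 0+0-0=0; pred: 11+0-3=8
Step 10: prey: 0+0-0=0; pred: 8+0-2=6
Max prey = 37 at step 1

Answer: 37 1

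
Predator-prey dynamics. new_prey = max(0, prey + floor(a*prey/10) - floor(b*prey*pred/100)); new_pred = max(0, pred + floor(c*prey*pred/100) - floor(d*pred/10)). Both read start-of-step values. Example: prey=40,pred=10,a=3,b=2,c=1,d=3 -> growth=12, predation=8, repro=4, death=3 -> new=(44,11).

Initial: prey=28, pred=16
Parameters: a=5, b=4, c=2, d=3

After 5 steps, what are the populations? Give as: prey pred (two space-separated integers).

Answer: 3 17

Derivation:
Step 1: prey: 28+14-17=25; pred: 16+8-4=20
Step 2: prey: 25+12-20=17; pred: 20+10-6=24
Step 3: prey: 17+8-16=9; pred: 24+8-7=25
Step 4: prey: 9+4-9=4; pred: 25+4-7=22
Step 5: prey: 4+2-3=3; pred: 22+1-6=17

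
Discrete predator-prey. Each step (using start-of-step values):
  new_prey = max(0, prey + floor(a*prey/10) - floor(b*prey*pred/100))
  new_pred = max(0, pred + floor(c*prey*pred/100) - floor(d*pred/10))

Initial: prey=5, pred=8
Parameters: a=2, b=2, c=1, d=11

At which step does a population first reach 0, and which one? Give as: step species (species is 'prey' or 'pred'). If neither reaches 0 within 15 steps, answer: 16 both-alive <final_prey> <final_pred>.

Step 1: prey: 5+1-0=6; pred: 8+0-8=0
First extinction: pred at step 1

Answer: 1 pred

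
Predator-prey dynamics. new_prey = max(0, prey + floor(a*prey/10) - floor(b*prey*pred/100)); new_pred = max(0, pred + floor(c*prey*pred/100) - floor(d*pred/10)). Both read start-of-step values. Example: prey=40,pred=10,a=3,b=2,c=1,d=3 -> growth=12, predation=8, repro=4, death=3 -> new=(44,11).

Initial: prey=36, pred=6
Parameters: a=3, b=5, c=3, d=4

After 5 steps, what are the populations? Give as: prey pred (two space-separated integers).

Step 1: prey: 36+10-10=36; pred: 6+6-2=10
Step 2: prey: 36+10-18=28; pred: 10+10-4=16
Step 3: prey: 28+8-22=14; pred: 16+13-6=23
Step 4: prey: 14+4-16=2; pred: 23+9-9=23
Step 5: prey: 2+0-2=0; pred: 23+1-9=15

Answer: 0 15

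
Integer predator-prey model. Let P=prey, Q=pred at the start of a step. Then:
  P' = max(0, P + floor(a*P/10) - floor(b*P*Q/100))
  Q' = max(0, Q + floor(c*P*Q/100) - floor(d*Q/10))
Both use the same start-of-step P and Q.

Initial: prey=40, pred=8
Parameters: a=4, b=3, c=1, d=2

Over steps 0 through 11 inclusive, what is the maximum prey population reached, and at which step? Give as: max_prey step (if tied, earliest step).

Step 1: prey: 40+16-9=47; pred: 8+3-1=10
Step 2: prey: 47+18-14=51; pred: 10+4-2=12
Step 3: prey: 51+20-18=53; pred: 12+6-2=16
Step 4: prey: 53+21-25=49; pred: 16+8-3=21
Step 5: prey: 49+19-30=38; pred: 21+10-4=27
Step 6: prey: 38+15-30=23; pred: 27+10-5=32
Step 7: prey: 23+9-22=10; pred: 32+7-6=33
Step 8: prey: 10+4-9=5; pred: 33+3-6=30
Step 9: prey: 5+2-4=3; pred: 30+1-6=25
Step 10: prey: 3+1-2=2; pred: 25+0-5=20
Step 11: prey: 2+0-1=1; pred: 20+0-4=16
Max prey = 53 at step 3

Answer: 53 3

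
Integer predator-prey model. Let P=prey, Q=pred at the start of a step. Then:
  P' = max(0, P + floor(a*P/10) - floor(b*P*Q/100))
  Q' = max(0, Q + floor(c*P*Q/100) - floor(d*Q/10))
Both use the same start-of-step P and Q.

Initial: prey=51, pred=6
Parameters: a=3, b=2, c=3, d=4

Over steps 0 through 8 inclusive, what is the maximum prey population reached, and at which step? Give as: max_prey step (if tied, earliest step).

Answer: 63 2

Derivation:
Step 1: prey: 51+15-6=60; pred: 6+9-2=13
Step 2: prey: 60+18-15=63; pred: 13+23-5=31
Step 3: prey: 63+18-39=42; pred: 31+58-12=77
Step 4: prey: 42+12-64=0; pred: 77+97-30=144
Step 5: prey: 0+0-0=0; pred: 144+0-57=87
Step 6: prey: 0+0-0=0; pred: 87+0-34=53
Step 7: prey: 0+0-0=0; pred: 53+0-21=32
Step 8: prey: 0+0-0=0; pred: 32+0-12=20
Max prey = 63 at step 2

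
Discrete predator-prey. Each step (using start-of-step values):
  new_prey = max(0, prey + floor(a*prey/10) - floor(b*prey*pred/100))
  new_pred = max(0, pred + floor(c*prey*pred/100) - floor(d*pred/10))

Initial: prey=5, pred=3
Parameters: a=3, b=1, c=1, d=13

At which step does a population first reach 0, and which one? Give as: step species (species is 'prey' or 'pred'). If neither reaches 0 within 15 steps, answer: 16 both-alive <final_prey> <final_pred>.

Step 1: prey: 5+1-0=6; pred: 3+0-3=0
First extinction: pred at step 1

Answer: 1 pred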